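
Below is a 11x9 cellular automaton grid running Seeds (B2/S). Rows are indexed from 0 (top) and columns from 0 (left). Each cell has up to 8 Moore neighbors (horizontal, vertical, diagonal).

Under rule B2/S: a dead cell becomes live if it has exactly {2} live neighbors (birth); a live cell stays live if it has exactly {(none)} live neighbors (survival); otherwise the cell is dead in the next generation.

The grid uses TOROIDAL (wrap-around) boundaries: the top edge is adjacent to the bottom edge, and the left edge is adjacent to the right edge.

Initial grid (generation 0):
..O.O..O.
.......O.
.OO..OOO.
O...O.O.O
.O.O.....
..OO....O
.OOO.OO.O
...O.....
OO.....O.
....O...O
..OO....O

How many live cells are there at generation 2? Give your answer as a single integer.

Simulating step by step:
Generation 0 (given above): 33 live cells
Generation 1: 15 live cells
.O....O..
....O....
...OO....
.........
.....O...
.....OO..
.........
.....O...
..OOO....
.........
OO...O...
Generation 2: 15 live cells
..O.O....
..O......
.....O...
...O.O...
....O....
....O....
....O....
..O......
.....O...
O....O...
..O...O..
Population at generation 2: 15

Answer: 15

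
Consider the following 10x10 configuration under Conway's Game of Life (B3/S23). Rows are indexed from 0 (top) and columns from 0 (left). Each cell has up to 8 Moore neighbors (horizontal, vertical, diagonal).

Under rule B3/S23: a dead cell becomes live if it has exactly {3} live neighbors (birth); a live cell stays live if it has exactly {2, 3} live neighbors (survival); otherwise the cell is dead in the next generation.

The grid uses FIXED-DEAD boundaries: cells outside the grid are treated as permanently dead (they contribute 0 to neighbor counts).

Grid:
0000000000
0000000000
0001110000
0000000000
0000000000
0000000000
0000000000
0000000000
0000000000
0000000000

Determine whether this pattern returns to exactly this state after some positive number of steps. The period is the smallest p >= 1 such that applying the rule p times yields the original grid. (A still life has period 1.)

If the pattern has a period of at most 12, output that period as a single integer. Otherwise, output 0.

Answer: 2

Derivation:
Simulating and comparing each generation to the original:
Gen 0 (original, given above): 3 live cells
Gen 1: 3 live cells, differs from original
Gen 2: 3 live cells, MATCHES original -> period = 2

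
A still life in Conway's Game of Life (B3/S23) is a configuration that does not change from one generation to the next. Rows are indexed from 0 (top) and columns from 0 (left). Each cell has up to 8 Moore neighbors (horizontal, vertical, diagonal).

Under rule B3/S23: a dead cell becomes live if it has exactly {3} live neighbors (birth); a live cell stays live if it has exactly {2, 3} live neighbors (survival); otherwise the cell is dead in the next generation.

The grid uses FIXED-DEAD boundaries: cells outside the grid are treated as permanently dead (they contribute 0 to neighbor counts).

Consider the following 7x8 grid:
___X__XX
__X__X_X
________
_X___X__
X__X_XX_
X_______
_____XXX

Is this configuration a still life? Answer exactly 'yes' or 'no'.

Answer: no

Derivation:
Compute generation 1 and compare to generation 0 (given above):
Generation 1:
______XX
_______X
______X_
____XXX_
XX__XXX_
____X__X
______X_
Cell (0,3) differs: gen0=1 vs gen1=0 -> NOT a still life.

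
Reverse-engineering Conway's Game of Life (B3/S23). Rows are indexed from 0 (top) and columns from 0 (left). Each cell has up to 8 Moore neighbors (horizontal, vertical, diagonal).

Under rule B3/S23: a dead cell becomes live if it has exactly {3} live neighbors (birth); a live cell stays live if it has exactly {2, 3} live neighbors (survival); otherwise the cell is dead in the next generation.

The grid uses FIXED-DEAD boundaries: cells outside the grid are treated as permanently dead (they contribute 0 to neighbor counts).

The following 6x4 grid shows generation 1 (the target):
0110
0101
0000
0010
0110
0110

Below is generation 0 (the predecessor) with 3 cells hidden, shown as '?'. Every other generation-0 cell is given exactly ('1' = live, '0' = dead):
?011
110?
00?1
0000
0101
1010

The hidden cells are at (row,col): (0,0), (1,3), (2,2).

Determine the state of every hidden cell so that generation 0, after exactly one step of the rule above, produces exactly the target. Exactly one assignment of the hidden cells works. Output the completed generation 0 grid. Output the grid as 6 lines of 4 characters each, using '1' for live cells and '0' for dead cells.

Answer: 0011
1100
0001
0000
0101
1010

Derivation:
Hidden generation-0 cells (in order): (0,0), (1,3), (2,2).
A hidden cell only influences target cells in its own 3x3 neighborhood. Try each of the 2^3 = 8 assignments, step the completed generation 0 forward once under B3/S23, and compare with the target:
  (0,0)=0 (1,3)=0 (2,2)=0 -> step reproduces the target at every cell -> ACCEPT
  (0,0)=0 (1,3)=0 (2,2)=1 -> step gives (1,3)='0' but target has '1' -> reject
  (0,0)=0 (1,3)=1 (2,2)=0 -> step gives (0,3)='1' but target has '0' -> reject
  (0,0)=0 (1,3)=1 (2,2)=1 -> step gives (0,3)='1' but target has '0' -> reject
  (0,0)=1 (1,3)=0 (2,2)=0 -> step gives (0,0)='1' but target has '0' -> reject
  (0,0)=1 (1,3)=0 (2,2)=1 -> step gives (0,0)='1' but target has '0' -> reject
  (0,0)=1 (1,3)=1 (2,2)=0 -> step gives (0,0)='1' but target has '0' -> reject
  (0,0)=1 (1,3)=1 (2,2)=1 -> step gives (0,0)='1' but target has '0' -> reject
Unique solution: (0,0)=dead, (1,3)=dead, (2,2)=dead.
Check: live-neighbor counts of every cell in the completed generation 0:
2321
1243
2220
1132
2231
1322
Applying B3/S23 to generation 0 with these counts gives:
0110
0101
0000
0010
0110
0110
which matches the target exactly.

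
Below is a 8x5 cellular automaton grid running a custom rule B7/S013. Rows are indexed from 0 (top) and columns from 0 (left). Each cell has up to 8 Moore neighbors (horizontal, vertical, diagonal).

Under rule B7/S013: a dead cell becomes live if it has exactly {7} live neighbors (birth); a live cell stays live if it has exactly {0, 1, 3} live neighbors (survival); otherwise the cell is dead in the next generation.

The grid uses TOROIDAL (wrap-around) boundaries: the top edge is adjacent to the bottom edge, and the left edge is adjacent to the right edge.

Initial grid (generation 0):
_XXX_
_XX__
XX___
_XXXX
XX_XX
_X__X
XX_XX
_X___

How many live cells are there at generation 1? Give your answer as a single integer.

Answer: 3

Derivation:
Simulating step by step:
Generation 0 (given above): 22 live cells
Generation 1: 3 live cells
_____
_____
_____
X____
_____
_____
_X__X
_____
Population at generation 1: 3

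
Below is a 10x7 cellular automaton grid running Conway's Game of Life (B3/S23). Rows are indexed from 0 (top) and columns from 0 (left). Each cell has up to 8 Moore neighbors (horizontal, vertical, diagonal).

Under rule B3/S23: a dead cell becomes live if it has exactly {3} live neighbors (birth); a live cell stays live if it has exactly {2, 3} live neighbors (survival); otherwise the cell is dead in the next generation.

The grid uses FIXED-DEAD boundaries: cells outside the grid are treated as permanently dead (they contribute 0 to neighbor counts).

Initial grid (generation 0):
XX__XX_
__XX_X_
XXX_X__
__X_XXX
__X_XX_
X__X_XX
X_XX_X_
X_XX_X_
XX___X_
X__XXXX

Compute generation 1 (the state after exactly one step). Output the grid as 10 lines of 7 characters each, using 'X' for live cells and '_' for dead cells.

Simulating step by step:
Generation 0 (given above): 38 live cells
Generation 1: 24 live cells
(generation 1 grid is the final answer)

Answer: _XXXXX_
_____X_
______X
__X___X
_XX____
______X
X____X_
X__X_XX
X______
XX__XXX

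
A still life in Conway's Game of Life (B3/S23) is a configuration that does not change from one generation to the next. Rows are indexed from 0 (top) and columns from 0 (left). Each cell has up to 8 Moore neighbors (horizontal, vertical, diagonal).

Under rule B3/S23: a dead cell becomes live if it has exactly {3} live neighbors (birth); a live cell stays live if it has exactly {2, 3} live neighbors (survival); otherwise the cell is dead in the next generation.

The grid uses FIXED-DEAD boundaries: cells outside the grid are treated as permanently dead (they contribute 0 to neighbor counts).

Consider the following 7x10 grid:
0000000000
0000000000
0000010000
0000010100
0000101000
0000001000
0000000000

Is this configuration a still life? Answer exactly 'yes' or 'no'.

Answer: no

Derivation:
Compute generation 1 and compare to generation 0 (given above):
Generation 1:
0000000000
0000000000
0000001000
0000110000
0000001100
0000010000
0000000000
Cell (2,5) differs: gen0=1 vs gen1=0 -> NOT a still life.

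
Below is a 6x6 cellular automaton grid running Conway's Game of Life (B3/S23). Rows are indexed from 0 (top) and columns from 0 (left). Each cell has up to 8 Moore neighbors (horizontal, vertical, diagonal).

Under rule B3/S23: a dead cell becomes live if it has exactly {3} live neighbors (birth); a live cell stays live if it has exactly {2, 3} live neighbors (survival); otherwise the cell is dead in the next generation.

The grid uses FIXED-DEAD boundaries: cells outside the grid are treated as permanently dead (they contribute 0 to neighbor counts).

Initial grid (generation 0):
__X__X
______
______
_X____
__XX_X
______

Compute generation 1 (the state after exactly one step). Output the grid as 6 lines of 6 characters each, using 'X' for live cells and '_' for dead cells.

Answer: ______
______
______
__X___
__X___
______

Derivation:
Simulating step by step:
Generation 0 (given above): 6 live cells
Generation 1: 2 live cells
(generation 1 grid is the final answer)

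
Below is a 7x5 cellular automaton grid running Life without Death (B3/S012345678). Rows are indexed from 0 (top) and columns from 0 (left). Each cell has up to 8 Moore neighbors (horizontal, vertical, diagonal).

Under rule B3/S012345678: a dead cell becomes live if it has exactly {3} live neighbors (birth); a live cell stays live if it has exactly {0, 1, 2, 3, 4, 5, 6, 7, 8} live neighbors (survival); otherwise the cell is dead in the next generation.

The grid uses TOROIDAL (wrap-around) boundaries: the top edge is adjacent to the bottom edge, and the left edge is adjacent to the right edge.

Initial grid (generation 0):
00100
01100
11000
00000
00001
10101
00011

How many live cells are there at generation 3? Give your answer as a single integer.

Answer: 24

Derivation:
Simulating step by step:
Generation 0 (given above): 11 live cells
Generation 1: 20 live cells
01100
11100
11100
10000
10011
10101
11111
Generation 2: 24 live cells
01100
11110
11101
10110
10011
10101
11111
Generation 3: 24 live cells
01100
11110
11101
10110
10011
10101
11111
Population at generation 3: 24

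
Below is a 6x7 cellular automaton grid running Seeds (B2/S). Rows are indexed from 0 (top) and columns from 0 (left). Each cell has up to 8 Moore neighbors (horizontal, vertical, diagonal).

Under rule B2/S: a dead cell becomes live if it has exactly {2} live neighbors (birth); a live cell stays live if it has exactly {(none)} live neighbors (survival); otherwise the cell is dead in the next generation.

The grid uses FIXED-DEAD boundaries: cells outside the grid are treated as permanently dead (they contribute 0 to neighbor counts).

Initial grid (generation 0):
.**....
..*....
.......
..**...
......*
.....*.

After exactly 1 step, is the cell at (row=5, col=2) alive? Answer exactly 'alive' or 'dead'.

Answer: dead

Derivation:
Simulating step by step:
Generation 0 (given above): 7 live cells
Generation 1: 8 live cells
...*...
...*...
.*.....
.......
..****.
......*

Cell (5,2) at generation 1: 0 -> dead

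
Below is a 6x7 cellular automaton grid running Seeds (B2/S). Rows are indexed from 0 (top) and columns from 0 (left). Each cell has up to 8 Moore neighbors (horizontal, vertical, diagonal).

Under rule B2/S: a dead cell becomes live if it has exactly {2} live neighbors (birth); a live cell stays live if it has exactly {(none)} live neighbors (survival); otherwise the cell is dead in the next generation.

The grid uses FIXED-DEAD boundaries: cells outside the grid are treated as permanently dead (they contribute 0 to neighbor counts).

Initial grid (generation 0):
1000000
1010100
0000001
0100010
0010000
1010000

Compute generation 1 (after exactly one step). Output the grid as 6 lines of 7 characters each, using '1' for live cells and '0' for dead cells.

Simulating step by step:
Generation 0 (given above): 10 live cells
Generation 1: 12 live cells
(generation 1 grid is the final answer)

Answer: 0001000
0001010
1011100
0010001
1001000
0001000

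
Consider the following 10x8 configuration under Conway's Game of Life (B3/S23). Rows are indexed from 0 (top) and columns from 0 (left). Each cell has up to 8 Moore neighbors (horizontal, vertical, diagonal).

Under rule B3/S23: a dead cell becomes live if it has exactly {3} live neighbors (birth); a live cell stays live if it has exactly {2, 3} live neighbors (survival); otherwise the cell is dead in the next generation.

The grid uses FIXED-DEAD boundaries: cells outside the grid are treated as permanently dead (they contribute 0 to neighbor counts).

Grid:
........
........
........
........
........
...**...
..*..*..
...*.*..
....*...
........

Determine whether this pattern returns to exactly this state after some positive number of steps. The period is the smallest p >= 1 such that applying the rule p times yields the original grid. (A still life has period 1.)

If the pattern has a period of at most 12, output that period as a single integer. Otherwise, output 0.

Answer: 1

Derivation:
Simulating and comparing each generation to the original:
Gen 0 (original, given above): 7 live cells
Gen 1: 7 live cells, MATCHES original -> period = 1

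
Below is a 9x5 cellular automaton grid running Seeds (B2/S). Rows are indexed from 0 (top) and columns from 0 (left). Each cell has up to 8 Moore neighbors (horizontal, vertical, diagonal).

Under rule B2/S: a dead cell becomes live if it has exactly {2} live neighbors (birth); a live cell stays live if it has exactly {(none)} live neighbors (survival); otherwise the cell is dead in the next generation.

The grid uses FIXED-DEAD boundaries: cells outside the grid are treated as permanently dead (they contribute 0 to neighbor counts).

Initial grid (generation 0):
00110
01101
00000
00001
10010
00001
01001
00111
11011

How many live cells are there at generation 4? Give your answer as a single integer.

Simulating step by step:
Generation 0 (given above): 18 live cells
Generation 1: 8 live cells
00001
00000
01101
00010
00000
11100
00000
00000
00000
Generation 2: 9 live cells
00000
01101
00000
01001
10010
00000
10100
00000
00000
Generation 3: 17 live cells
01110
00010
10001
10110
01101
10110
01000
01000
00000
Generation 4: 6 live cells
00001
10000
00000
00000
00000
00001
00010
10100
00000
Population at generation 4: 6

Answer: 6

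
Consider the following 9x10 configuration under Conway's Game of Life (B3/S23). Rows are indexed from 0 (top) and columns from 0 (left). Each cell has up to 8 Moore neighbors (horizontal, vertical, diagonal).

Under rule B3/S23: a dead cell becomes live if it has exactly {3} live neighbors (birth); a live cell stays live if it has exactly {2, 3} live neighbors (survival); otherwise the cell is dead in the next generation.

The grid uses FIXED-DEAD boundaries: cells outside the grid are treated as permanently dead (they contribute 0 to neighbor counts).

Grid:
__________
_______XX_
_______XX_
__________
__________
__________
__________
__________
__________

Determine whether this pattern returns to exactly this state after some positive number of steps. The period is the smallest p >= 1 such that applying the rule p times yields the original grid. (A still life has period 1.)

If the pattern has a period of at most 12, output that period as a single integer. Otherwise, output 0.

Simulating and comparing each generation to the original:
Gen 0 (original, given above): 4 live cells
Gen 1: 4 live cells, MATCHES original -> period = 1

Answer: 1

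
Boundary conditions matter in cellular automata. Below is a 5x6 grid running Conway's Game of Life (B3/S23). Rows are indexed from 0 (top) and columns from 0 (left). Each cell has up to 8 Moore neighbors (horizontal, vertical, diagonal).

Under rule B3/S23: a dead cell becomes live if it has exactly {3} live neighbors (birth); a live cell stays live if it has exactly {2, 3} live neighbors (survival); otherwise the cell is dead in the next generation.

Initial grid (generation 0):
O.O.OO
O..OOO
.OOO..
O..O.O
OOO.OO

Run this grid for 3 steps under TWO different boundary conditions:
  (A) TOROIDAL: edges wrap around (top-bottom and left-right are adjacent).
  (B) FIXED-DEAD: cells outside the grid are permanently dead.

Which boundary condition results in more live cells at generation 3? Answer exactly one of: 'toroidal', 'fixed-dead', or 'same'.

Answer: fixed-dead

Derivation:
Under TOROIDAL boundary, generation 3:
......
......
......
......
......
Population = 0

Under FIXED-DEAD boundary, generation 3:
......
OO..OO
OO.O..
......
.OOO.O
Population = 11

Comparison: toroidal=0, fixed-dead=11 -> fixed-dead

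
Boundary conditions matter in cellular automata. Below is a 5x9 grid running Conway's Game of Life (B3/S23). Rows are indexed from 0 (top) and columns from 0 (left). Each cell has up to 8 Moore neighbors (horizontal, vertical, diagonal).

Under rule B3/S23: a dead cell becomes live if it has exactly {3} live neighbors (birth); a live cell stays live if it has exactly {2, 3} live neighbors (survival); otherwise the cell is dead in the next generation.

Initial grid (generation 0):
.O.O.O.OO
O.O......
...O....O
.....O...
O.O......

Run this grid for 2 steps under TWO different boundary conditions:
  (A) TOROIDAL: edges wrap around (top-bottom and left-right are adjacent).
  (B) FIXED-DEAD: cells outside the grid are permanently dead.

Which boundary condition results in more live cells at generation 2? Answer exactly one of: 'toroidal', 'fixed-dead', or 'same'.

Under TOROIDAL boundary, generation 2:
.....O...
OOOOO...O
.OOO.....
OO.......
OOOO...OO
Population = 18

Under FIXED-DEAD boundary, generation 2:
.O.......
.O.O.....
..OO.....
.........
.........
Population = 5

Comparison: toroidal=18, fixed-dead=5 -> toroidal

Answer: toroidal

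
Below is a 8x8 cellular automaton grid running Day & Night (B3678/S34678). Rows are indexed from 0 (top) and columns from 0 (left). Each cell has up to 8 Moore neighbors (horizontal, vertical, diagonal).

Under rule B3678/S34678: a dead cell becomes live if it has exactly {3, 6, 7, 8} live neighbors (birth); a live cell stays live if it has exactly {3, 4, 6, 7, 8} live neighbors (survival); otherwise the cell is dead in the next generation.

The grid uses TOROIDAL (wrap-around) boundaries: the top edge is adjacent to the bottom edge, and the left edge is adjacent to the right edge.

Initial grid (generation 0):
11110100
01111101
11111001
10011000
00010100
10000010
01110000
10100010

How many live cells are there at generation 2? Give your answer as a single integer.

Answer: 25

Derivation:
Simulating step by step:
Generation 0 (given above): 30 live cells
Generation 1: 31 live cells
11100100
11111101
00111011
10000101
00000001
01011000
11100000
11101001
Generation 2: 25 live cells
11110100
01110101
10100000
10011001
00001010
01000000
01001001
11000001
Population at generation 2: 25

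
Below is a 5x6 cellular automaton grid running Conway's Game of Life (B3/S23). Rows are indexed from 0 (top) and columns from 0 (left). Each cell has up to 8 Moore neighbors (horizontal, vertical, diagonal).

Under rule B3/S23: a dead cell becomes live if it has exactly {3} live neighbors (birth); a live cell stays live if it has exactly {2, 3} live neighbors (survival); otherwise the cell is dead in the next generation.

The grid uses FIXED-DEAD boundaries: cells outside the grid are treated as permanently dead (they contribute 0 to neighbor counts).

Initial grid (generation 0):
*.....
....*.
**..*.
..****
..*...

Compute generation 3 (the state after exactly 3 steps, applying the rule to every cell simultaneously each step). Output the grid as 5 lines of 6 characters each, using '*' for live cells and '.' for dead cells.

Simulating step by step:
Generation 0 (given above): 10 live cells
Generation 1: 9 live cells
......
**....
.**...
..*.**
..*.*.
Generation 2: 11 live cells
......
***...
*.**..
..*.**
....**
Generation 3: 12 live cells
(generation 3 grid is the final answer)

Answer: .*....
*.**..
*...*.
.**..*
...***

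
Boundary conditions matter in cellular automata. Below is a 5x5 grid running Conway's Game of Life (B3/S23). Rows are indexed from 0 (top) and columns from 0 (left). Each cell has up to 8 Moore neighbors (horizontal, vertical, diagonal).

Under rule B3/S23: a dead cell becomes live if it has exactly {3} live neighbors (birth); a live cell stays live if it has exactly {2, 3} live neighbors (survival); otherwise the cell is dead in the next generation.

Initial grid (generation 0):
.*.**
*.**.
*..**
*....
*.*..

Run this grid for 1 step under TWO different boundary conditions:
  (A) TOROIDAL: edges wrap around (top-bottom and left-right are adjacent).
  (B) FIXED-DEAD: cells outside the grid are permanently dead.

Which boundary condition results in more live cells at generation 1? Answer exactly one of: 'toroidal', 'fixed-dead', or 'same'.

Answer: fixed-dead

Derivation:
Under TOROIDAL boundary, generation 1:
.....
.....
*.**.
*..*.
*.**.
Population = 8

Under FIXED-DEAD boundary, generation 1:
.*.**
*....
*.***
*..*.
.*...
Population = 11

Comparison: toroidal=8, fixed-dead=11 -> fixed-dead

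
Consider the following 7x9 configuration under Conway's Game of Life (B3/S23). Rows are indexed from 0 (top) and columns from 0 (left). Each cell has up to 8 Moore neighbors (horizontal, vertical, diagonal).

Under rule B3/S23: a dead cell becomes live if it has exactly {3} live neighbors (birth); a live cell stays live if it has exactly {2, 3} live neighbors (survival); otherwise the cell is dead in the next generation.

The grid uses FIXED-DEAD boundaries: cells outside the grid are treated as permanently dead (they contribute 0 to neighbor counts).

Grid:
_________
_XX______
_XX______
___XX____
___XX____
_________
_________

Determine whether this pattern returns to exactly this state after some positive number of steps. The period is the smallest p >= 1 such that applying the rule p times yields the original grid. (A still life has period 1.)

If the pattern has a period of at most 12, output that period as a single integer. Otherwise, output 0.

Answer: 2

Derivation:
Simulating and comparing each generation to the original:
Gen 0 (original, given above): 8 live cells
Gen 1: 6 live cells, differs from original
Gen 2: 8 live cells, MATCHES original -> period = 2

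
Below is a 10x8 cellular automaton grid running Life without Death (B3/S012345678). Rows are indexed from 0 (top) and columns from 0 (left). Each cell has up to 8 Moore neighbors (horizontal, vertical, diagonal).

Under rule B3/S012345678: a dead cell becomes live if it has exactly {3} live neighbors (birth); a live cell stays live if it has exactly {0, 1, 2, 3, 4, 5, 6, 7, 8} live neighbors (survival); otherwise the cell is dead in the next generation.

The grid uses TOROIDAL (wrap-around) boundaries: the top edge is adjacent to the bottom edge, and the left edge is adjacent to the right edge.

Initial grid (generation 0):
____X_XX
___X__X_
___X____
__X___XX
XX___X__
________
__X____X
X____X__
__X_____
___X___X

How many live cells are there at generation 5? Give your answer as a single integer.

Answer: 54

Derivation:
Simulating step by step:
Generation 0 (given above): 19 live cells
Generation 1: 35 live cells
___XXXXX
___XXXXX
__XX__XX
XXX___XX
XX___XXX
XX______
__X____X
XX___X__
__X_____
___X__XX
Generation 2: 46 live cells
X_XXXXXX
X__XXXXX
__XX__XX
XXXX__XX
XX___XXX
XXX_____
__X____X
XXX__X__
XXX___XX
__XX__XX
Generation 3: 51 live cells
X_XXXXXX
X__XXXXX
__XX__XX
XXXXX_XX
XX_X_XXX
XXX_____
__XX___X
XXXX_X__
XXX__XXX
__XX__XX
Generation 4: 53 live cells
X_XXXXXX
X__XXXXX
__XX__XX
XXXXX_XX
XX_X_XXX
XXX_X___
__XXX__X
XXXX_X__
XXX__XXX
__XX__XX
Generation 5: 54 live cells
X_XXXXXX
X__XXXXX
__XX__XX
XXXXX_XX
XX_X_XXX
XXX_X___
__XXXX_X
XXXX_X__
XXX__XXX
__XX__XX
Population at generation 5: 54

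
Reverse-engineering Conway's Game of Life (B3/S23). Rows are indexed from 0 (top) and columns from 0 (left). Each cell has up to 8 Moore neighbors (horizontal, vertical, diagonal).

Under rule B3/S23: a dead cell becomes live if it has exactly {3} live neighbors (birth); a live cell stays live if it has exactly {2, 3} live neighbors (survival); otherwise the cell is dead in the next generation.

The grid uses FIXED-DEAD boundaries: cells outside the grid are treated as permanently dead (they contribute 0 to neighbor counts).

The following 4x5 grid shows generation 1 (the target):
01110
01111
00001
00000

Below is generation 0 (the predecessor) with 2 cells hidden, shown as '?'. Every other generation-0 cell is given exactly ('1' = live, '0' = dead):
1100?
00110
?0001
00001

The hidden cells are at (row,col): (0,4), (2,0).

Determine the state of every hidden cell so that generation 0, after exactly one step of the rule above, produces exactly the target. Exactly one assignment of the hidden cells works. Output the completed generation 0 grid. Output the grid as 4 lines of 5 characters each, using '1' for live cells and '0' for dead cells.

Answer: 11001
00110
00001
00001

Derivation:
Hidden generation-0 cells (in order): (0,4), (2,0).
A hidden cell only influences target cells in its own 3x3 neighborhood. Try each of the 2^2 = 4 assignments, step the completed generation 0 forward once under B3/S23, and compare with the target:
  (0,4)=0 (2,0)=0 -> step gives (0,3)='0' but target has '1' -> reject
  (0,4)=0 (2,0)=1 -> step gives (0,3)='0' but target has '1' -> reject
  (0,4)=1 (2,0)=0 -> step reproduces the target at every cell -> ACCEPT
  (0,4)=1 (2,0)=1 -> step gives (1,0)='1' but target has '0' -> reject
Unique solution: (0,4)=live, (2,0)=dead.
Check: live-neighbor counts of every cell in the completed generation 0:
12331
23233
01242
00021
Applying B3/S23 to generation 0 with these counts gives:
01110
01111
00001
00000
which matches the target exactly.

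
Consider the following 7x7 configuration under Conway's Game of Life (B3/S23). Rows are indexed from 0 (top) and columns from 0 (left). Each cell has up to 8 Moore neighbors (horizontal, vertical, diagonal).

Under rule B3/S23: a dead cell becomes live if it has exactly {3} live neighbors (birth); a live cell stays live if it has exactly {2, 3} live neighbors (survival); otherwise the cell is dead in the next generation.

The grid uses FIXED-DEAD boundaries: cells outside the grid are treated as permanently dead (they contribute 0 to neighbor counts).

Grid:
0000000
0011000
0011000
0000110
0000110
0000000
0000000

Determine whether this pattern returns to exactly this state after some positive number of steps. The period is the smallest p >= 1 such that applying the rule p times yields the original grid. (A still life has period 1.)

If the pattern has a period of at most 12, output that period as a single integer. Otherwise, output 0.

Simulating and comparing each generation to the original:
Gen 0 (original, given above): 8 live cells
Gen 1: 6 live cells, differs from original
Gen 2: 8 live cells, MATCHES original -> period = 2

Answer: 2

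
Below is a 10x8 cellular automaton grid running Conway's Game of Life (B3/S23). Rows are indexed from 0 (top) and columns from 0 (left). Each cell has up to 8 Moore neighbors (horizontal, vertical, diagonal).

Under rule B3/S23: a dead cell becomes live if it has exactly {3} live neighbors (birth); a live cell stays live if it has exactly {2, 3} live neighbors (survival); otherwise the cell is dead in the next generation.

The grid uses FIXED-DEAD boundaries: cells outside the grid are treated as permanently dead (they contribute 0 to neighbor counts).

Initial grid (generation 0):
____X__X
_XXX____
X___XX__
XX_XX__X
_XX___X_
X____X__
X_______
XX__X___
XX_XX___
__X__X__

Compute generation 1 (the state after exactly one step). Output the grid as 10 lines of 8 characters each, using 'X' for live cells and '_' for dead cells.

Answer: __XX____
_XXX_X__
X____X__
X__XX_X_
__XXXXX_
X_______
X_______
__XXX___
X__XXX__
_XXXX___

Derivation:
Simulating step by step:
Generation 0 (given above): 28 live cells
Generation 1: 30 live cells
(generation 1 grid is the final answer)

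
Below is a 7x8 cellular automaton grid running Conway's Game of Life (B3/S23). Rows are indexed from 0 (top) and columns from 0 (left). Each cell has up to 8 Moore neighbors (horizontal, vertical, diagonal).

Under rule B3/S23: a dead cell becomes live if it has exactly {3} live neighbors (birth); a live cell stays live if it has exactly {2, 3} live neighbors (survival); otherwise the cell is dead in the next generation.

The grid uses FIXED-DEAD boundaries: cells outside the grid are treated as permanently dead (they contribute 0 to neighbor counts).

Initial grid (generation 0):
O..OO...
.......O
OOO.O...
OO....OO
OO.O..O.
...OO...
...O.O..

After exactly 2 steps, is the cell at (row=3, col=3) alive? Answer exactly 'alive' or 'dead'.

Simulating step by step:
Generation 0 (given above): 20 live cells
Generation 1: 21 live cells
........
O.O.O...
O.O...OO
...O.OOO
OO.OOOOO
...O.O..
...O....
Generation 2: 11 live cells
........
...O....
..O.O..O
O..O....
...O...O
...O.O..
....O...

Cell (3,3) at generation 2: 1 -> alive

Answer: alive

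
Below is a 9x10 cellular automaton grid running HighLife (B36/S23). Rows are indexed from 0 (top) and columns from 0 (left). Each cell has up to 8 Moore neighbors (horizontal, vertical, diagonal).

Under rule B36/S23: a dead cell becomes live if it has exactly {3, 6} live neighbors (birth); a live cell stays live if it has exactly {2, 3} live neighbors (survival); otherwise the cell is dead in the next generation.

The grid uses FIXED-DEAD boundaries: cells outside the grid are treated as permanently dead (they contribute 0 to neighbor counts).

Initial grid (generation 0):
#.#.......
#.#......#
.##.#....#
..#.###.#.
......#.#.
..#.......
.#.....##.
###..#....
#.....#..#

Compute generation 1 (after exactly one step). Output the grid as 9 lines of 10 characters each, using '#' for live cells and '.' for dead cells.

Simulating step by step:
Generation 0 (given above): 27 live cells
Generation 1: 23 live cells
(generation 1 grid is the final answer)

Answer: ..........
###.......
..#.#...##
.##.#.#.##
...#..#...
........#.
#.........
#.#...###.
#.........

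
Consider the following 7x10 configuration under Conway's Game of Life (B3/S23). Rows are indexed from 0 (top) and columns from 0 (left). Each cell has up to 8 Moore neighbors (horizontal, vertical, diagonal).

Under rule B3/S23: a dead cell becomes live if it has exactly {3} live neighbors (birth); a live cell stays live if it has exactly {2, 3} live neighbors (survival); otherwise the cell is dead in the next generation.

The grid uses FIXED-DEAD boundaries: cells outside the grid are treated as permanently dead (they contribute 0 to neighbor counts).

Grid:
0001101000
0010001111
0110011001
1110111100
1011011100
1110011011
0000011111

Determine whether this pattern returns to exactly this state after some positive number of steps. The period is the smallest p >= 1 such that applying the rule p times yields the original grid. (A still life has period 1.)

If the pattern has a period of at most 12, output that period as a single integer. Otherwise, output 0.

Simulating and comparing each generation to the original:
Gen 0 (original, given above): 38 live cells
Gen 1: 21 live cells, differs from original
Gen 2: 21 live cells, differs from original
Gen 3: 20 live cells, differs from original
Gen 4: 14 live cells, differs from original
Gen 5: 13 live cells, differs from original
Gen 6: 13 live cells, differs from original
Gen 7: 9 live cells, differs from original
Gen 8: 8 live cells, differs from original
Gen 9: 8 live cells, differs from original
Gen 10: 7 live cells, differs from original
Gen 11: 8 live cells, differs from original
Gen 12: 9 live cells, differs from original
No period found within 12 steps.

Answer: 0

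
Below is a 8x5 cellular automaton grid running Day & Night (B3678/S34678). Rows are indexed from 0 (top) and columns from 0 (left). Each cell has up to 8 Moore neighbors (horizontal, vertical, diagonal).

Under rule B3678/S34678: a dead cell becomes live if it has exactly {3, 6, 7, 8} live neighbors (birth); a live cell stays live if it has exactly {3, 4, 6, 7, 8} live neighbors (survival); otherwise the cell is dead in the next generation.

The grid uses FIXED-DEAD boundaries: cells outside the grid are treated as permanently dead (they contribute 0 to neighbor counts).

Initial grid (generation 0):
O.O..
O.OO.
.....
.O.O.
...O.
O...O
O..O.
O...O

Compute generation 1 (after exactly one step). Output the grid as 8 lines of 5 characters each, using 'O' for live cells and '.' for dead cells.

Answer: ...O.
.....
.O.O.
..O..
..O.O
...O.
.O..O
.....

Derivation:
Simulating step by step:
Generation 0 (given above): 14 live cells
Generation 1: 9 live cells
(generation 1 grid is the final answer)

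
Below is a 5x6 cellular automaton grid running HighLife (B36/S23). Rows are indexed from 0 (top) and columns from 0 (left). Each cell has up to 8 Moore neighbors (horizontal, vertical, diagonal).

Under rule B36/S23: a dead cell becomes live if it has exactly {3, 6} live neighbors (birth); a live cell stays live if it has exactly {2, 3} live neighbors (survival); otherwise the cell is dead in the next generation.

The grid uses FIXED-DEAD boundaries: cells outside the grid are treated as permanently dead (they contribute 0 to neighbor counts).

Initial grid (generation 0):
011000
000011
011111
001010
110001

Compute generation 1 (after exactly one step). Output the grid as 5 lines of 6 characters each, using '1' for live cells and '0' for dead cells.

Answer: 000000
000001
011000
100000
010000

Derivation:
Simulating step by step:
Generation 0 (given above): 14 live cells
Generation 1: 5 live cells
(generation 1 grid is the final answer)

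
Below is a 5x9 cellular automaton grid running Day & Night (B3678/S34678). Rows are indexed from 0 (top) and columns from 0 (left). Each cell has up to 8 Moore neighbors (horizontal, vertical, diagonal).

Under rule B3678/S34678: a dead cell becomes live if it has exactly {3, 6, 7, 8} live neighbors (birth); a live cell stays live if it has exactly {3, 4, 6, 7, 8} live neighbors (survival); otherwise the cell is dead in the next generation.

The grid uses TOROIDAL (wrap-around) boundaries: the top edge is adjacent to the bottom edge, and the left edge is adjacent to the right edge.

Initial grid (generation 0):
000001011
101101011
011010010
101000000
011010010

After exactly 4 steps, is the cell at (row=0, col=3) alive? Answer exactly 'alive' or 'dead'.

Answer: alive

Derivation:
Simulating step by step:
Generation 0 (given above): 19 live cells
Generation 1: 14 live cells
000000010
101100010
001000100
011000001
110100100
Generation 2: 18 live cells
100100100
010000101
101000011
011100010
110000011
Generation 3: 21 live cells
001000000
011000001
101100111
101000111
110100111
Generation 4: 20 live cells
001100000
011000001
011100111
111001011
110000100

Cell (0,3) at generation 4: 1 -> alive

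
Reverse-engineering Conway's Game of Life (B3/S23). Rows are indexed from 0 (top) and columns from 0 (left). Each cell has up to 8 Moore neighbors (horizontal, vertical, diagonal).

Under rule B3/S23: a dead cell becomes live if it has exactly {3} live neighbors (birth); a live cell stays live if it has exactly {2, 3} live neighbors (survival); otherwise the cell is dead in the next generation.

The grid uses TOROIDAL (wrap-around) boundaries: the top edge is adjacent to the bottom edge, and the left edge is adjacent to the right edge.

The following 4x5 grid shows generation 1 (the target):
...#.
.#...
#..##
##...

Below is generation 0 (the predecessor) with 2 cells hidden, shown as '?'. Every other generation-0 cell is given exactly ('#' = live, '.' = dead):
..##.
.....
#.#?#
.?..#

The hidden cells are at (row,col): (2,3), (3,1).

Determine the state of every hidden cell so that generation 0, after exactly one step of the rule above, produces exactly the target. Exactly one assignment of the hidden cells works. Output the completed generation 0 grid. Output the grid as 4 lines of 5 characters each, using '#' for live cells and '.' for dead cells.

Hidden generation-0 cells (in order): (2,3), (3,1).
A hidden cell only influences target cells in its own 3x3 neighborhood. Try each of the 2^2 = 4 assignments, step the completed generation 0 forward once under B3/S23, and compare with the target:
  (2,3)=. (3,1)=. -> step gives (1,2)='#' but target has '.' -> reject
  (2,3)=. (3,1)=# -> step gives (0,2)='#' but target has '.' -> reject
  (2,3)=# (3,1)=. -> step reproduces the target at every cell -> ACCEPT
  (2,3)=# (3,1)=# -> step gives (0,2)='#' but target has '.' -> reject
Unique solution: (2,3)=live, (3,1)=dead.
Check: live-neighbor counts of every cell in the completed generation 0:
11122
23454
22133
33464
Applying B3/S23 to generation 0 with these counts gives:
...#.
.#...
#..##
##...
which matches the target exactly.

Answer: ..##.
.....
#.###
....#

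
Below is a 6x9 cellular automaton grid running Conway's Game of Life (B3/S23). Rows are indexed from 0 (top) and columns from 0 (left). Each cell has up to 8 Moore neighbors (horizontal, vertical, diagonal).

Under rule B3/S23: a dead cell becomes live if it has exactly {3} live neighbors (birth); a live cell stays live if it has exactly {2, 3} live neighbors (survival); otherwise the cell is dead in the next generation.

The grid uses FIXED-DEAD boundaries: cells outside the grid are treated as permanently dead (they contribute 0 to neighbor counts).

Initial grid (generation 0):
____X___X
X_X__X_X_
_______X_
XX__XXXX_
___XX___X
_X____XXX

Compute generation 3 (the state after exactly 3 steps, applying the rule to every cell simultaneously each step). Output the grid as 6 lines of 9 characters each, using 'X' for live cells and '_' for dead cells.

Simulating step by step:
Generation 0 (given above): 20 live cells
Generation 1: 21 live cells
_________
______XXX
X___X__XX
___XXXXXX
XXXXX___X
_______XX
Generation 2: 14 live cells
_______X_
______X_X
___XX____
X_____X__
_XX______
_XXX___XX
Generation 3: 12 live cells
(generation 3 grid is the final answer)

Answer: _______X_
_______X_
_____X_X_
_XXX_____
X__X___X_
_X_X_____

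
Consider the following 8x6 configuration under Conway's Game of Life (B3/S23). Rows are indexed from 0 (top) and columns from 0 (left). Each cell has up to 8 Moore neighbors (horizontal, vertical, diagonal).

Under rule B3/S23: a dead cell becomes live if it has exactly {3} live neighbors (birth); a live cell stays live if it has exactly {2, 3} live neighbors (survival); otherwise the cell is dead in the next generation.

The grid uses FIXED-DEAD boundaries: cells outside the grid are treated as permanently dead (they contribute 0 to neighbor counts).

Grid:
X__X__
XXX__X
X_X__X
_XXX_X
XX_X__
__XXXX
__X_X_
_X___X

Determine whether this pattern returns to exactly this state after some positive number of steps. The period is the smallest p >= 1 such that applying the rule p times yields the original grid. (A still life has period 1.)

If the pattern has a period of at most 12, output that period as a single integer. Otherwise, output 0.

Answer: 0

Derivation:
Simulating and comparing each generation to the original:
Gen 0 (original, given above): 24 live cells
Gen 1: 14 live cells, differs from original
Gen 2: 10 live cells, differs from original
Gen 3: 6 live cells, differs from original
Gen 4: 5 live cells, differs from original
Gen 5: 5 live cells, differs from original
Gen 6: 3 live cells, differs from original
Gen 7: 2 live cells, differs from original
Gen 8: 0 live cells, differs from original
Gen 9: 0 live cells, differs from original
Gen 10: 0 live cells, differs from original
Gen 11: 0 live cells, differs from original
Gen 12: 0 live cells, differs from original
No period found within 12 steps.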